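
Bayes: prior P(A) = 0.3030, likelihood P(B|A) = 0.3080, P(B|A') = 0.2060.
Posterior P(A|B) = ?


P(B) = P(B|A)*P(A) + P(B|A')*P(A')
= 0.3080*0.3030 + 0.2060*0.6970
= 0.093324 + 0.143582 = 0.236906
P(A|B) = 0.093324/0.236906 = 0.3939

P(A|B) = 0.3939


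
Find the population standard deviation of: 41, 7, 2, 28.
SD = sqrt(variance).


Mean = 19.5000
Variance = 249.2500
SD = sqrt(249.2500) = 15.7877

SD = 15.7877


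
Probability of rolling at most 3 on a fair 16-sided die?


Favorable outcomes (roll ≤ 3): 3
Total outcomes = 16
P = 3/16 = 0.1875

P = 0.1875


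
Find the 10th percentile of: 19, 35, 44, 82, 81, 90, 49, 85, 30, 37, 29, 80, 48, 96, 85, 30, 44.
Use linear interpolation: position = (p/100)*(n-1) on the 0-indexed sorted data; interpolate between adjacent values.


Sorted: 19, 29, 30, 30, 35, 37, 44, 44, 48, 49, 80, 81, 82, 85, 85, 90, 96
n = 17
Index = 10/100 * 16 = 1.6000
Lower = data[1] = 29, Upper = data[2] = 30
P10 = 29 + 0.6000*(1) = 29.6000

P10 = 29.6000


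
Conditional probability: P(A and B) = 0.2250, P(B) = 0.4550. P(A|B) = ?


P(A|B) = 0.2250/0.4550 = 0.4945

P(A|B) = 0.4945


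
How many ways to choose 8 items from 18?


C(18,8) = 18!/(8! × 10!)
= 6402373705728000/(40320 × 3628800)
= 43758

C(18,8) = 43758


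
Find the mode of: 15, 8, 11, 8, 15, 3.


Frequencies: 3:1, 8:2, 11:1, 15:2
Max frequency = 2
Mode = 8, 15

Mode = 8, 15


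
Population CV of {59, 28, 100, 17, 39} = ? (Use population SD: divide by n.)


Mean = 48.6000
SD = 29.2068
CV = (29.2068/48.6000)*100 = 60.0964%

CV = 60.0964%


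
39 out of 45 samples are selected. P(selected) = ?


P = 39/45 = 0.8667

P = 0.8667


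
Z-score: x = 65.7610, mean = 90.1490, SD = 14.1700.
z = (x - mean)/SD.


z = (65.7610 - 90.1490)/14.1700
= -24.3880/14.1700
= -1.7211

z = -1.7211


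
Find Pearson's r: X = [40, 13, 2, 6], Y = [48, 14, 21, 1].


Mean X = 15.2500, Mean Y = 21.0000
SD X = 14.821859, SD Y = 17.161002
Cov = 217.250000
r = 217.250000/(14.821859*17.161002) = 0.8541

r = 0.8541


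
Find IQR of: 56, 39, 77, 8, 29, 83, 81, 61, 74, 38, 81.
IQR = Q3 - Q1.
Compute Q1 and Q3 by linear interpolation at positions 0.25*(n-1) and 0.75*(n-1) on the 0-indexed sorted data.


Sorted: 8, 29, 38, 39, 56, 61, 74, 77, 81, 81, 83
Q1 (25th %ile) = 38.5000
Q3 (75th %ile) = 79.0000
IQR = 79.0000 - 38.5000 = 40.5000

IQR = 40.5000


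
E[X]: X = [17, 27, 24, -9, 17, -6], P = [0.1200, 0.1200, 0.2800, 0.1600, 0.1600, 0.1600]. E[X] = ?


E[X] = 17*0.1200 + 27*0.1200 + 24*0.2800 - 9*0.1600 + 17*0.1600 - 6*0.1600
= 2.0400 + 3.2400 + 6.7200 - 1.4400 + 2.7200 - 0.9600
= 12.3200

E[X] = 12.3200


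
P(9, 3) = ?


P(9,3) = 9!/6!
= 362880/720
= 504

P(9,3) = 504


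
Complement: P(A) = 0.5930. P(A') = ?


P(not A) = 1 - 0.5930 = 0.4070

P(not A) = 0.4070


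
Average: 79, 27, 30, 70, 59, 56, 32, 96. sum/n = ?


Sum = 79 + 27 + 30 + 70 + 59 + 56 + 32 + 96 = 449
n = 8
Mean = 449/8 = 56.1250

Mean = 56.1250


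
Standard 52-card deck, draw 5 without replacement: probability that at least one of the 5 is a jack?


P(at least one) = 1 - P(none)
P(none) = (48/52) × (47/51) × (46/50) × (45/49) × (44/48) = 0.658842
P(at least one) = 1 - 0.658842 = 0.3412

P = 0.3412


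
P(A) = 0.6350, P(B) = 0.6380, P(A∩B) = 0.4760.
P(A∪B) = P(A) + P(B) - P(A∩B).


P(A∪B) = 0.6350 + 0.6380 - 0.4760
= 1.2730 - 0.4760
= 0.7970

P(A∪B) = 0.7970


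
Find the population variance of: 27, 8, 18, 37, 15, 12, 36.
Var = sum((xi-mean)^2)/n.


Mean = 21.8571
Squared deviations: 26.4490, 192.0204, 14.8776, 229.3061, 47.0204, 97.1633, 200.0204
Sum = 806.8571
Variance = 806.8571/7 = 115.2653

Variance = 115.2653


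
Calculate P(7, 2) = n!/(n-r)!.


P(7,2) = 7!/5!
= 5040/120
= 42

P(7,2) = 42


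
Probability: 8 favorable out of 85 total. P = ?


P = 8/85 = 0.0941

P = 0.0941


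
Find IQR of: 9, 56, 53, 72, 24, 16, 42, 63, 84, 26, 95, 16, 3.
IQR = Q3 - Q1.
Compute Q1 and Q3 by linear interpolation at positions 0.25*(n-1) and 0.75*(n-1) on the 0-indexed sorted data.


Sorted: 3, 9, 16, 16, 24, 26, 42, 53, 56, 63, 72, 84, 95
Q1 (25th %ile) = 16.0000
Q3 (75th %ile) = 63.0000
IQR = 63.0000 - 16.0000 = 47.0000

IQR = 47.0000


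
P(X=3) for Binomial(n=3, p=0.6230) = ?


C(3,3) = 1
p^3 = 0.241804
(1-p)^0 = 1.000000
P = 1 * 0.241804 * 1.000000 = 0.2418

P(X=3) = 0.2418


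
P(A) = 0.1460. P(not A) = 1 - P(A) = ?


P(not A) = 1 - 0.1460 = 0.8540

P(not A) = 0.8540


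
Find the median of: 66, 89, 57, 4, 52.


Sorted: 4, 52, 57, 66, 89
n = 5 (odd)
Middle value = 57

Median = 57


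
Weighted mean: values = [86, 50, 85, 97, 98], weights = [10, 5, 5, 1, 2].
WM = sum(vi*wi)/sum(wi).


Numerator = 86*10 + 50*5 + 85*5 + 97*1 + 98*2 = 1828
Denominator = 10 + 5 + 5 + 1 + 2 = 23
WM = 1828/23 = 79.4783

WM = 79.4783


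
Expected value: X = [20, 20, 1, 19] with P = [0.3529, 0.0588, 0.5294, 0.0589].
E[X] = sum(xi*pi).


E[X] = 20*0.3529 + 20*0.0588 + 1*0.5294 + 19*0.0589
= 7.0580 + 1.1760 + 0.5294 + 1.1191
= 9.8825

E[X] = 9.8825


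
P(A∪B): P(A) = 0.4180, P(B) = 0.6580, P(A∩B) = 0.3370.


P(A∪B) = 0.4180 + 0.6580 - 0.3370
= 1.0760 - 0.3370
= 0.7390

P(A∪B) = 0.7390


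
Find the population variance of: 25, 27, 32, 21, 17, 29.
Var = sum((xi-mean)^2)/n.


Mean = 25.1667
Squared deviations: 0.0278, 3.3611, 46.6944, 17.3611, 66.6944, 14.6944
Sum = 148.8333
Variance = 148.8333/6 = 24.8056

Variance = 24.8056


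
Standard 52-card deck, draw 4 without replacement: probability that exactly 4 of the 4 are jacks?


Hypergeometric: P(X=4) = C(4,4)·C(48,0) / C(52,4)
= 1 × 1 / 270725
= 1/270725 = 3.6938e-06

P = 3.6938e-06


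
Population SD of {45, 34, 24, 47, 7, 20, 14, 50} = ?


Mean = 30.1250
Variance = 231.3594
SD = sqrt(231.3594) = 15.2105

SD = 15.2105


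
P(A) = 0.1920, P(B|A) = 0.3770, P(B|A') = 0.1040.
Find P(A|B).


P(B) = P(B|A)*P(A) + P(B|A')*P(A')
= 0.3770*0.1920 + 0.1040*0.8080
= 0.072384 + 0.084032 = 0.156416
P(A|B) = 0.072384/0.156416 = 0.4628

P(A|B) = 0.4628


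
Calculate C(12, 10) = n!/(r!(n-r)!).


C(12,10) = 12!/(10! × 2!)
= 479001600/(3628800 × 2)
= 66

C(12,10) = 66


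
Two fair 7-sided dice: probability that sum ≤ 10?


Total outcomes = 7×7 = 49
Favorable (sum ≤ 10): 39
P = 39/49 = 0.7959

P = 0.7959


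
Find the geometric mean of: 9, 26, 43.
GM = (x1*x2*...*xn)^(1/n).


Product = 9 × 26 × 43 = 10062
GM = 10062^(1/3) = 21.5888

GM = 21.5888


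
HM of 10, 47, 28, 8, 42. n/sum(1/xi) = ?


Sum of reciprocals = 1/10 + 1/47 + 1/28 + 1/8 + 1/42 = 0.305800
HM = 5/0.305800 = 16.3505

HM = 16.3505


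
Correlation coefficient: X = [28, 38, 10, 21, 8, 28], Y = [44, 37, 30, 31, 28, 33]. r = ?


Mean X = 22.1667, Mean Y = 33.8333
SD X = 10.558041, SD Y = 5.335937
Cov = 39.527778
r = 39.527778/(10.558041*5.335937) = 0.7016

r = 0.7016


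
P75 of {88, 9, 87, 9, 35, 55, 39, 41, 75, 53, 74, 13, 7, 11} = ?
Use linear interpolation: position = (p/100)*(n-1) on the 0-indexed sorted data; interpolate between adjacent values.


Sorted: 7, 9, 9, 11, 13, 35, 39, 41, 53, 55, 74, 75, 87, 88
n = 14
Index = 75/100 * 13 = 9.7500
Lower = data[9] = 55, Upper = data[10] = 74
P75 = 55 + 0.7500*(19) = 69.2500

P75 = 69.2500


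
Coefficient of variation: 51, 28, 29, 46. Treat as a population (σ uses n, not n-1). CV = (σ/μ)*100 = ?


Mean = 38.5000
SD = 10.1612
CV = (10.1612/38.5000)*100 = 26.3927%

CV = 26.3927%


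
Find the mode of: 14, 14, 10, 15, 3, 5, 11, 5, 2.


Frequencies: 2:1, 3:1, 5:2, 10:1, 11:1, 14:2, 15:1
Max frequency = 2
Mode = 5, 14

Mode = 5, 14


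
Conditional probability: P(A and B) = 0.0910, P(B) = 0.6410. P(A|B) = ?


P(A|B) = 0.0910/0.6410 = 0.1420

P(A|B) = 0.1420


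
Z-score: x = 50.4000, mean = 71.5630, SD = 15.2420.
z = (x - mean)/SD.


z = (50.4000 - 71.5630)/15.2420
= -21.1630/15.2420
= -1.3885

z = -1.3885


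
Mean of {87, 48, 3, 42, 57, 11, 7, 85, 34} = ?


Sum = 87 + 48 + 3 + 42 + 57 + 11 + 7 + 85 + 34 = 374
n = 9
Mean = 374/9 = 41.5556

Mean = 41.5556


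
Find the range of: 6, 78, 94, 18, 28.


Max = 94, Min = 6
Range = 94 - 6 = 88

Range = 88


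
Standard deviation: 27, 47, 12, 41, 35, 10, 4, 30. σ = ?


Mean = 25.7500
Variance = 212.4375
SD = sqrt(212.4375) = 14.5752

SD = 14.5752


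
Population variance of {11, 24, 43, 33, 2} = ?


Mean = 22.6000
Squared deviations: 134.5600, 1.9600, 416.1600, 108.1600, 424.3600
Sum = 1085.2000
Variance = 1085.2000/5 = 217.0400

Variance = 217.0400


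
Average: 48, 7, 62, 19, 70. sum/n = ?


Sum = 48 + 7 + 62 + 19 + 70 = 206
n = 5
Mean = 206/5 = 41.2000

Mean = 41.2000


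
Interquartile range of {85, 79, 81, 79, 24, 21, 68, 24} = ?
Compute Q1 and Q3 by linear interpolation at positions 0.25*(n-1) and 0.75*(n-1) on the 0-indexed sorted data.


Sorted: 21, 24, 24, 68, 79, 79, 81, 85
Q1 (25th %ile) = 24.0000
Q3 (75th %ile) = 79.5000
IQR = 79.5000 - 24.0000 = 55.5000

IQR = 55.5000


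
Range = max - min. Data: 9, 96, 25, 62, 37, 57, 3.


Max = 96, Min = 3
Range = 96 - 3 = 93

Range = 93


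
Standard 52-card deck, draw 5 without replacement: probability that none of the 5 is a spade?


P(no spades) = (39/52) × (38/51) × (37/50) × (36/49) × (35/48)
= 0.2215

P = 0.2215


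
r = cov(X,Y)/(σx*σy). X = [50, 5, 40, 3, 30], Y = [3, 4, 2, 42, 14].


Mean X = 25.6000, Mean Y = 13.0000
SD X = 18.746733, SD Y = 15.126136
Cov = -173.600000
r = -173.600000/(18.746733*15.126136) = -0.6122

r = -0.6122


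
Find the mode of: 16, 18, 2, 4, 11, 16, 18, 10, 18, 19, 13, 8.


Frequencies: 2:1, 4:1, 8:1, 10:1, 11:1, 13:1, 16:2, 18:3, 19:1
Max frequency = 3
Mode = 18

Mode = 18


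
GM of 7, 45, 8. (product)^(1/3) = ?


Product = 7 × 45 × 8 = 2520
GM = 2520^(1/3) = 13.6082

GM = 13.6082


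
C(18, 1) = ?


C(18,1) = 18!/(1! × 17!)
= 6402373705728000/(1 × 355687428096000)
= 18

C(18,1) = 18


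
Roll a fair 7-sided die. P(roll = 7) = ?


Favorable outcomes (roll = 7): 1
Total outcomes = 7
P = 1/7 = 0.1429

P = 0.1429


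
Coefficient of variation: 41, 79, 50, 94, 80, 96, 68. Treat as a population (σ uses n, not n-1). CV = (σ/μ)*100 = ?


Mean = 72.5714
SD = 19.3897
CV = (19.3897/72.5714)*100 = 26.7180%

CV = 26.7180%


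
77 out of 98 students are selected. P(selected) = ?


P = 77/98 = 0.7857

P = 0.7857


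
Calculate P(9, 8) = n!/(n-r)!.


P(9,8) = 9!/1!
= 362880/1
= 362880

P(9,8) = 362880


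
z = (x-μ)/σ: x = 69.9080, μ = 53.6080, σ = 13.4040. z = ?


z = (69.9080 - 53.6080)/13.4040
= 16.3000/13.4040
= 1.2161

z = 1.2161


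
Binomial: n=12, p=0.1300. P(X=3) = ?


C(12,3) = 220
p^3 = 0.002197
(1-p)^9 = 0.285544
P = 220 * 0.002197 * 0.285544 = 0.1380

P(X=3) = 0.1380


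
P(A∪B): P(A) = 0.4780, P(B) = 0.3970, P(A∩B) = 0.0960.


P(A∪B) = 0.4780 + 0.3970 - 0.0960
= 0.8750 - 0.0960
= 0.7790

P(A∪B) = 0.7790


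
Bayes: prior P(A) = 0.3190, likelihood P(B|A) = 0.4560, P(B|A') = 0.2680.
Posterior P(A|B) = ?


P(B) = P(B|A)*P(A) + P(B|A')*P(A')
= 0.4560*0.3190 + 0.2680*0.6810
= 0.145464 + 0.182508 = 0.327972
P(A|B) = 0.145464/0.327972 = 0.4435

P(A|B) = 0.4435


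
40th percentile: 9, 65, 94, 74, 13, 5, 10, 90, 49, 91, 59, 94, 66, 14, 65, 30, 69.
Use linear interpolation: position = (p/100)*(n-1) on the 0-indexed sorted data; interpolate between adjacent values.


Sorted: 5, 9, 10, 13, 14, 30, 49, 59, 65, 65, 66, 69, 74, 90, 91, 94, 94
n = 17
Index = 40/100 * 16 = 6.4000
Lower = data[6] = 49, Upper = data[7] = 59
P40 = 49 + 0.4000*(10) = 53.0000

P40 = 53.0000


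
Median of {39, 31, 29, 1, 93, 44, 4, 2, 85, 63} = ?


Sorted: 1, 2, 4, 29, 31, 39, 44, 63, 85, 93
n = 10 (even)
Middle values: 31 and 39
Median = (31+39)/2 = 35.0000

Median = 35.0000


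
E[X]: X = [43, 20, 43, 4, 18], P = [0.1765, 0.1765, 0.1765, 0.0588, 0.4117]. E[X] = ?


E[X] = 43*0.1765 + 20*0.1765 + 43*0.1765 + 4*0.0588 + 18*0.4117
= 7.5895 + 3.5300 + 7.5895 + 0.2352 + 7.4106
= 26.3548

E[X] = 26.3548


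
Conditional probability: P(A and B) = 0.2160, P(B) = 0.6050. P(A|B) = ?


P(A|B) = 0.2160/0.6050 = 0.3570

P(A|B) = 0.3570


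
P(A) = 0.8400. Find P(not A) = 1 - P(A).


P(not A) = 1 - 0.8400 = 0.1600

P(not A) = 0.1600


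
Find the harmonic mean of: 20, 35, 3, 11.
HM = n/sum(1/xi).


Sum of reciprocals = 1/20 + 1/35 + 1/3 + 1/11 = 0.502814
HM = 4/0.502814 = 7.9552

HM = 7.9552


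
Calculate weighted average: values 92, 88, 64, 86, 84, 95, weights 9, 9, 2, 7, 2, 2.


Numerator = 92*9 + 88*9 + 64*2 + 86*7 + 84*2 + 95*2 = 2708
Denominator = 9 + 9 + 2 + 7 + 2 + 2 = 31
WM = 2708/31 = 87.3548

WM = 87.3548


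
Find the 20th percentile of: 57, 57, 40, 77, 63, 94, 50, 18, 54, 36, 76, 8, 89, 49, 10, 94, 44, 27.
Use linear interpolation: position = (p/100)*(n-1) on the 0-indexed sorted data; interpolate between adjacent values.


Sorted: 8, 10, 18, 27, 36, 40, 44, 49, 50, 54, 57, 57, 63, 76, 77, 89, 94, 94
n = 18
Index = 20/100 * 17 = 3.4000
Lower = data[3] = 27, Upper = data[4] = 36
P20 = 27 + 0.4000*(9) = 30.6000

P20 = 30.6000


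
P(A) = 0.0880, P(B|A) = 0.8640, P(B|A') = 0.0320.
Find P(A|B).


P(B) = P(B|A)*P(A) + P(B|A')*P(A')
= 0.8640*0.0880 + 0.0320*0.9120
= 0.076032 + 0.029184 = 0.105216
P(A|B) = 0.076032/0.105216 = 0.7226

P(A|B) = 0.7226


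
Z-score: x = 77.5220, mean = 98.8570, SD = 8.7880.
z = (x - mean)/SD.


z = (77.5220 - 98.8570)/8.7880
= -21.3350/8.7880
= -2.4277

z = -2.4277


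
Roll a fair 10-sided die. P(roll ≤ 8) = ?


Favorable outcomes (roll ≤ 8): 8
Total outcomes = 10
P = 8/10 = 0.8000

P = 0.8000


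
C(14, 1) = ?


C(14,1) = 14!/(1! × 13!)
= 87178291200/(1 × 6227020800)
= 14

C(14,1) = 14


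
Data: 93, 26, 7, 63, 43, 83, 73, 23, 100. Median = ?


Sorted: 7, 23, 26, 43, 63, 73, 83, 93, 100
n = 9 (odd)
Middle value = 63

Median = 63


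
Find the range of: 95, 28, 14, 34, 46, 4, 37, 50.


Max = 95, Min = 4
Range = 95 - 4 = 91

Range = 91


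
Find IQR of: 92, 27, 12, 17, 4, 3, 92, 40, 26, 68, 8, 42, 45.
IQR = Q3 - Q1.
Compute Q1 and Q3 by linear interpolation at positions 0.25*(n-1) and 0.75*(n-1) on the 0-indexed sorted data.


Sorted: 3, 4, 8, 12, 17, 26, 27, 40, 42, 45, 68, 92, 92
Q1 (25th %ile) = 12.0000
Q3 (75th %ile) = 45.0000
IQR = 45.0000 - 12.0000 = 33.0000

IQR = 33.0000


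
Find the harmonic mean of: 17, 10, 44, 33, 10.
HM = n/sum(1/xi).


Sum of reciprocals = 1/17 + 1/10 + 1/44 + 1/33 + 1/10 = 0.311854
HM = 5/0.311854 = 16.0332

HM = 16.0332


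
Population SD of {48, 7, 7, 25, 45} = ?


Mean = 26.4000
Variance = 313.4400
SD = sqrt(313.4400) = 17.7042

SD = 17.7042


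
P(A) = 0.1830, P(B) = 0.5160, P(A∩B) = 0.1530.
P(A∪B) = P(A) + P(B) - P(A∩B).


P(A∪B) = 0.1830 + 0.5160 - 0.1530
= 0.6990 - 0.1530
= 0.5460

P(A∪B) = 0.5460


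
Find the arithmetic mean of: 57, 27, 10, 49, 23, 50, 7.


Sum = 57 + 27 + 10 + 49 + 23 + 50 + 7 = 223
n = 7
Mean = 223/7 = 31.8571

Mean = 31.8571


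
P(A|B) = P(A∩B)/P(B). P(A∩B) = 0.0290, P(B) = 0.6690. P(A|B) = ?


P(A|B) = 0.0290/0.6690 = 0.0433

P(A|B) = 0.0433


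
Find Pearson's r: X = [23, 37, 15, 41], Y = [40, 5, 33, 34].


Mean X = 29.0000, Mean Y = 28.0000
SD X = 10.488088, SD Y = 13.546217
Cov = -63.500000
r = -63.500000/(10.488088*13.546217) = -0.4470

r = -0.4470


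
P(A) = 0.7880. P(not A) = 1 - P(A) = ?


P(not A) = 1 - 0.7880 = 0.2120

P(not A) = 0.2120


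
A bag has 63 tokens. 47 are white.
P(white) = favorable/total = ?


P = 47/63 = 0.7460

P = 0.7460


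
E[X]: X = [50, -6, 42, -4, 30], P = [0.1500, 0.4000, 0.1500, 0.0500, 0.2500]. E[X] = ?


E[X] = 50*0.1500 - 6*0.4000 + 42*0.1500 - 4*0.0500 + 30*0.2500
= 7.5000 - 2.4000 + 6.3000 - 0.2000 + 7.5000
= 18.7000

E[X] = 18.7000


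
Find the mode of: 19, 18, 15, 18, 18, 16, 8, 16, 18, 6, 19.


Frequencies: 6:1, 8:1, 15:1, 16:2, 18:4, 19:2
Max frequency = 4
Mode = 18

Mode = 18


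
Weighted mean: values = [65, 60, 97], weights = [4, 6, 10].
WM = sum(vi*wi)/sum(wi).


Numerator = 65*4 + 60*6 + 97*10 = 1590
Denominator = 4 + 6 + 10 = 20
WM = 1590/20 = 79.5000

WM = 79.5000


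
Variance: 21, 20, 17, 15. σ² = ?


Mean = 18.2500
Squared deviations: 7.5625, 3.0625, 1.5625, 10.5625
Sum = 22.7500
Variance = 22.7500/4 = 5.6875

Variance = 5.6875


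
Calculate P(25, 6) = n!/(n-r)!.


P(25,6) = 25!/19!
= 15511210043330985984000000/121645100408832000
= 127512000

P(25,6) = 127512000


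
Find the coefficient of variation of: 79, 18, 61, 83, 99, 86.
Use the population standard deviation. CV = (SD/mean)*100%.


Mean = 71.0000
SD = 26.2234
CV = (26.2234/71.0000)*100 = 36.9344%

CV = 36.9344%


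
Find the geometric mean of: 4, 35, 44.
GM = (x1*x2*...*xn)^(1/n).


Product = 4 × 35 × 44 = 6160
GM = 6160^(1/3) = 18.3313

GM = 18.3313


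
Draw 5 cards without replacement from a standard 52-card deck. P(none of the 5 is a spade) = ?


P(no spades) = (39/52) × (38/51) × (37/50) × (36/49) × (35/48)
= 0.2215

P = 0.2215


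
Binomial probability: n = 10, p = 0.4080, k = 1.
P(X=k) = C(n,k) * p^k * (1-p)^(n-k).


C(10,1) = 10
p^1 = 0.408000
(1-p)^9 = 0.008931
P = 10 * 0.408000 * 0.008931 = 0.0364

P(X=1) = 0.0364


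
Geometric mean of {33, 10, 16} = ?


Product = 33 × 10 × 16 = 5280
GM = 5280^(1/3) = 17.4132

GM = 17.4132


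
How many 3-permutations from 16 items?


P(16,3) = 16!/13!
= 20922789888000/6227020800
= 3360

P(16,3) = 3360


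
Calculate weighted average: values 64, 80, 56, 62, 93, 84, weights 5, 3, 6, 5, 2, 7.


Numerator = 64*5 + 80*3 + 56*6 + 62*5 + 93*2 + 84*7 = 1980
Denominator = 5 + 3 + 6 + 5 + 2 + 7 = 28
WM = 1980/28 = 70.7143

WM = 70.7143


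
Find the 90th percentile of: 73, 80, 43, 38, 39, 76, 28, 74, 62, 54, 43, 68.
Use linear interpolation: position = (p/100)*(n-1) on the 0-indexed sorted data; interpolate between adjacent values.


Sorted: 28, 38, 39, 43, 43, 54, 62, 68, 73, 74, 76, 80
n = 12
Index = 90/100 * 11 = 9.9000
Lower = data[9] = 74, Upper = data[10] = 76
P90 = 74 + 0.9000*(2) = 75.8000

P90 = 75.8000


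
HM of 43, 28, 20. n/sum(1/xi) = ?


Sum of reciprocals = 1/43 + 1/28 + 1/20 = 0.108970
HM = 3/0.108970 = 27.5305

HM = 27.5305


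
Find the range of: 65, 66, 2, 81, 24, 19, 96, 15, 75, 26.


Max = 96, Min = 2
Range = 96 - 2 = 94

Range = 94


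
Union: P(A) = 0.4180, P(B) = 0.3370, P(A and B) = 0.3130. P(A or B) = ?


P(A∪B) = 0.4180 + 0.3370 - 0.3130
= 0.7550 - 0.3130
= 0.4420

P(A∪B) = 0.4420


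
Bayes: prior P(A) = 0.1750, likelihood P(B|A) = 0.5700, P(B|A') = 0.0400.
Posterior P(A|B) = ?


P(B) = P(B|A)*P(A) + P(B|A')*P(A')
= 0.5700*0.1750 + 0.0400*0.8250
= 0.099750 + 0.033000 = 0.132750
P(A|B) = 0.099750/0.132750 = 0.7514

P(A|B) = 0.7514


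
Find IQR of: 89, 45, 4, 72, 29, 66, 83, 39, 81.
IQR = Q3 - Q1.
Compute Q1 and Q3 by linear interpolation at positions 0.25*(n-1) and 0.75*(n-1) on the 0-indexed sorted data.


Sorted: 4, 29, 39, 45, 66, 72, 81, 83, 89
Q1 (25th %ile) = 39.0000
Q3 (75th %ile) = 81.0000
IQR = 81.0000 - 39.0000 = 42.0000

IQR = 42.0000


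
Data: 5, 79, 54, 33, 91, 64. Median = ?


Sorted: 5, 33, 54, 64, 79, 91
n = 6 (even)
Middle values: 54 and 64
Median = (54+64)/2 = 59.0000

Median = 59.0000


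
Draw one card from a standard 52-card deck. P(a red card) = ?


26 red cards in 52 cards
P = 26/52 = 0.5000

P = 0.5000


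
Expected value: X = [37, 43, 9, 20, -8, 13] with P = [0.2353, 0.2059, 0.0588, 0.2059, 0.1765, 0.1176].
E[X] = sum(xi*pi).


E[X] = 37*0.2353 + 43*0.2059 + 9*0.0588 + 20*0.2059 - 8*0.1765 + 13*0.1176
= 8.7061 + 8.8537 + 0.5292 + 4.1180 - 1.4120 + 1.5288
= 22.3238

E[X] = 22.3238


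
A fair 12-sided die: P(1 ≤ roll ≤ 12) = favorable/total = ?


Favorable outcomes (1 ≤ roll ≤ 12): 12
Total outcomes = 12
P = 12/12 = 1.0000

P = 1.0000


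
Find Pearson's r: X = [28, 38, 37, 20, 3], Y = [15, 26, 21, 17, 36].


Mean X = 25.2000, Mean Y = 23.0000
SD X = 12.890306, SD Y = 7.509993
Cov = -53.000000
r = -53.000000/(12.890306*7.509993) = -0.5475

r = -0.5475


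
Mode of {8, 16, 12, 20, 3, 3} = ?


Frequencies: 3:2, 8:1, 12:1, 16:1, 20:1
Max frequency = 2
Mode = 3

Mode = 3


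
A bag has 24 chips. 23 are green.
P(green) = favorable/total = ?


P = 23/24 = 0.9583

P = 0.9583


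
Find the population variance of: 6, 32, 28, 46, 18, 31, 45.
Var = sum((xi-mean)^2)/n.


Mean = 29.4286
Squared deviations: 548.8980, 6.6122, 2.0408, 274.6122, 130.6122, 2.4694, 242.4694
Sum = 1207.7143
Variance = 1207.7143/7 = 172.5306

Variance = 172.5306


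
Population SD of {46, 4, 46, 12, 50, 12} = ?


Mean = 28.3333
Variance = 369.8889
SD = sqrt(369.8889) = 19.2325

SD = 19.2325


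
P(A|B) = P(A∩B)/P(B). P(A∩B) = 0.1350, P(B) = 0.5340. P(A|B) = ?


P(A|B) = 0.1350/0.5340 = 0.2528

P(A|B) = 0.2528


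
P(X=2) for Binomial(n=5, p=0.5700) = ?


C(5,2) = 10
p^2 = 0.324900
(1-p)^3 = 0.079507
P = 10 * 0.324900 * 0.079507 = 0.2583

P(X=2) = 0.2583


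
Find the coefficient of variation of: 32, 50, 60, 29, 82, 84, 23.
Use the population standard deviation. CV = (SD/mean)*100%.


Mean = 51.4286
SD = 23.1755
CV = (23.1755/51.4286)*100 = 45.0634%

CV = 45.0634%


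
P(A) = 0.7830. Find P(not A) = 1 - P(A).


P(not A) = 1 - 0.7830 = 0.2170

P(not A) = 0.2170


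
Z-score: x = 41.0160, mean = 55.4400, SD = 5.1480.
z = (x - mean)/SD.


z = (41.0160 - 55.4400)/5.1480
= -14.4240/5.1480
= -2.8019

z = -2.8019


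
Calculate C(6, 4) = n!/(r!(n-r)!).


C(6,4) = 6!/(4! × 2!)
= 720/(24 × 2)
= 15

C(6,4) = 15


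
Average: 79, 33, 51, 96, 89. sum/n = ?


Sum = 79 + 33 + 51 + 96 + 89 = 348
n = 5
Mean = 348/5 = 69.6000

Mean = 69.6000


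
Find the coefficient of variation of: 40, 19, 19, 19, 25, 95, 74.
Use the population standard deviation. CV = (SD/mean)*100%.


Mean = 41.5714
SD = 28.5650
CV = (28.5650/41.5714)*100 = 68.7131%

CV = 68.7131%


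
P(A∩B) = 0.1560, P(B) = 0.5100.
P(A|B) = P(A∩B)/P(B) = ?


P(A|B) = 0.1560/0.5100 = 0.3059

P(A|B) = 0.3059


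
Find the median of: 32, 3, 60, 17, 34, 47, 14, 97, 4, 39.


Sorted: 3, 4, 14, 17, 32, 34, 39, 47, 60, 97
n = 10 (even)
Middle values: 32 and 34
Median = (32+34)/2 = 33.0000

Median = 33.0000


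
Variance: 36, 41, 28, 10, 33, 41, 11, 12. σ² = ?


Mean = 26.5000
Squared deviations: 90.2500, 210.2500, 2.2500, 272.2500, 42.2500, 210.2500, 240.2500, 210.2500
Sum = 1278.0000
Variance = 1278.0000/8 = 159.7500

Variance = 159.7500


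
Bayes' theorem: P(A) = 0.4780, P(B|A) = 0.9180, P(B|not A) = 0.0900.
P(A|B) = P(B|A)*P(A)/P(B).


P(B) = P(B|A)*P(A) + P(B|A')*P(A')
= 0.9180*0.4780 + 0.0900*0.5220
= 0.438804 + 0.046980 = 0.485784
P(A|B) = 0.438804/0.485784 = 0.9033

P(A|B) = 0.9033


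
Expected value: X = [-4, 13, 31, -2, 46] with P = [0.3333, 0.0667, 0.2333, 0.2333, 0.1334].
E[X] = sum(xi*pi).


E[X] = -4*0.3333 + 13*0.0667 + 31*0.2333 - 2*0.2333 + 46*0.1334
= -1.3332 + 0.8671 + 7.2323 - 0.4666 + 6.1364
= 12.4360

E[X] = 12.4360


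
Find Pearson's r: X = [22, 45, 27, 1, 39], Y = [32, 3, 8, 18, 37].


Mean X = 26.8000, Mean Y = 19.6000
SD X = 15.289212, SD Y = 13.184840
Cov = -22.080000
r = -22.080000/(15.289212*13.184840) = -0.1095

r = -0.1095


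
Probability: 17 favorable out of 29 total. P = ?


P = 17/29 = 0.5862

P = 0.5862


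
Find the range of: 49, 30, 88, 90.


Max = 90, Min = 30
Range = 90 - 30 = 60

Range = 60


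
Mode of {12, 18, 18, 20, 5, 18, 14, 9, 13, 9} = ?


Frequencies: 5:1, 9:2, 12:1, 13:1, 14:1, 18:3, 20:1
Max frequency = 3
Mode = 18

Mode = 18


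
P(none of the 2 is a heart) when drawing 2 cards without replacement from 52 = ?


P(no hearts) = (39/52) × (38/51)
= 0.5588

P = 0.5588


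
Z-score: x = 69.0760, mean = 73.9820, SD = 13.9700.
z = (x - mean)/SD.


z = (69.0760 - 73.9820)/13.9700
= -4.9060/13.9700
= -0.3512

z = -0.3512


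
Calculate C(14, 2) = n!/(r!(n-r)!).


C(14,2) = 14!/(2! × 12!)
= 87178291200/(2 × 479001600)
= 91

C(14,2) = 91


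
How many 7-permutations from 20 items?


P(20,7) = 20!/13!
= 2432902008176640000/6227020800
= 390700800

P(20,7) = 390700800


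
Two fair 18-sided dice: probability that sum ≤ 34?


Total outcomes = 18×18 = 324
Favorable (sum ≤ 34): 321
P = 321/324 = 0.9907

P = 0.9907


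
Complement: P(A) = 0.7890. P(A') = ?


P(not A) = 1 - 0.7890 = 0.2110

P(not A) = 0.2110


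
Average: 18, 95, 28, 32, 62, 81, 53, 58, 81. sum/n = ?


Sum = 18 + 95 + 28 + 32 + 62 + 81 + 53 + 58 + 81 = 508
n = 9
Mean = 508/9 = 56.4444

Mean = 56.4444


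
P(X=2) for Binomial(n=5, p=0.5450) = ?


C(5,2) = 10
p^2 = 0.297025
(1-p)^3 = 0.094196
P = 10 * 0.297025 * 0.094196 = 0.2798

P(X=2) = 0.2798


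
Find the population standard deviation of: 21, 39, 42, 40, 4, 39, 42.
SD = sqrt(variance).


Mean = 32.4286
Variance = 180.8163
SD = sqrt(180.8163) = 13.4468

SD = 13.4468


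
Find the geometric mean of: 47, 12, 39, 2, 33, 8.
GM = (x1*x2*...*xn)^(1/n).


Product = 47 × 12 × 39 × 2 × 33 × 8 = 11613888
GM = 11613888^(1/6) = 15.0486

GM = 15.0486


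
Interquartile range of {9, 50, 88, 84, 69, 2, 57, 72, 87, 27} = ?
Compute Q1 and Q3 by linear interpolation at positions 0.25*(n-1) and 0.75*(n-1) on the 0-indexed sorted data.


Sorted: 2, 9, 27, 50, 57, 69, 72, 84, 87, 88
Q1 (25th %ile) = 32.7500
Q3 (75th %ile) = 81.0000
IQR = 81.0000 - 32.7500 = 48.2500

IQR = 48.2500


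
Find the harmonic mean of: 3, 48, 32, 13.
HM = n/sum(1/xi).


Sum of reciprocals = 1/3 + 1/48 + 1/32 + 1/13 = 0.462340
HM = 4/0.462340 = 8.6516

HM = 8.6516


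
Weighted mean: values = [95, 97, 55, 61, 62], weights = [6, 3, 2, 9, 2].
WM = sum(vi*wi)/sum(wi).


Numerator = 95*6 + 97*3 + 55*2 + 61*9 + 62*2 = 1644
Denominator = 6 + 3 + 2 + 9 + 2 = 22
WM = 1644/22 = 74.7273

WM = 74.7273


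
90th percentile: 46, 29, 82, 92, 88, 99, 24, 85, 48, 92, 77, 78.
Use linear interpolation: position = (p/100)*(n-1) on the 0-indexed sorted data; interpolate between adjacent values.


Sorted: 24, 29, 46, 48, 77, 78, 82, 85, 88, 92, 92, 99
n = 12
Index = 90/100 * 11 = 9.9000
Lower = data[9] = 92, Upper = data[10] = 92
P90 = 92 + 0.9000*(0) = 92.0000

P90 = 92.0000


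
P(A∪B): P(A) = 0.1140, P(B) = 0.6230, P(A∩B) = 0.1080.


P(A∪B) = 0.1140 + 0.6230 - 0.1080
= 0.7370 - 0.1080
= 0.6290

P(A∪B) = 0.6290


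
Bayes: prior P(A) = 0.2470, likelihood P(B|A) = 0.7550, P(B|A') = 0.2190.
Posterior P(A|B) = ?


P(B) = P(B|A)*P(A) + P(B|A')*P(A')
= 0.7550*0.2470 + 0.2190*0.7530
= 0.186485 + 0.164907 = 0.351392
P(A|B) = 0.186485/0.351392 = 0.5307

P(A|B) = 0.5307


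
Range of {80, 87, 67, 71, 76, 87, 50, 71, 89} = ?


Max = 89, Min = 50
Range = 89 - 50 = 39

Range = 39


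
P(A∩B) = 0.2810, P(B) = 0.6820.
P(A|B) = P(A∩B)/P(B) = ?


P(A|B) = 0.2810/0.6820 = 0.4120

P(A|B) = 0.4120


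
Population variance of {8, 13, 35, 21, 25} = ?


Mean = 20.4000
Squared deviations: 153.7600, 54.7600, 213.1600, 0.3600, 21.1600
Sum = 443.2000
Variance = 443.2000/5 = 88.6400

Variance = 88.6400


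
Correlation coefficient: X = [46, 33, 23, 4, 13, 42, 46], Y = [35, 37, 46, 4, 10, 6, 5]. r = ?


Mean X = 29.5714, Mean Y = 20.4286
SD X = 15.481391, SD Y = 16.757575
Cov = 41.183673
r = 41.183673/(15.481391*16.757575) = 0.1587

r = 0.1587


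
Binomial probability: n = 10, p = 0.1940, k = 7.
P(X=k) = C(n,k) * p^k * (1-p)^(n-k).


C(10,7) = 120
p^7 = 1.034218e-05
(1-p)^3 = 0.523607
P = 120 * 1.034218e-05 * 0.523607 = 0.0006

P(X=7) = 0.0006


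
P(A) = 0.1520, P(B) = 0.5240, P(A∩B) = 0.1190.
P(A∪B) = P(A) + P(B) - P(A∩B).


P(A∪B) = 0.1520 + 0.5240 - 0.1190
= 0.6760 - 0.1190
= 0.5570

P(A∪B) = 0.5570


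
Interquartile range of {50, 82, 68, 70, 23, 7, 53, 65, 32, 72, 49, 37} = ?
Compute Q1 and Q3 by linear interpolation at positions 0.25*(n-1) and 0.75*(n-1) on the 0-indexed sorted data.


Sorted: 7, 23, 32, 37, 49, 50, 53, 65, 68, 70, 72, 82
Q1 (25th %ile) = 35.7500
Q3 (75th %ile) = 68.5000
IQR = 68.5000 - 35.7500 = 32.7500

IQR = 32.7500


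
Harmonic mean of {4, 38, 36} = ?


Sum of reciprocals = 1/4 + 1/38 + 1/36 = 0.304094
HM = 3/0.304094 = 9.8654

HM = 9.8654


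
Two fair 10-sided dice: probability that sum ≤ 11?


Total outcomes = 10×10 = 100
Favorable (sum ≤ 11): 55
P = 55/100 = 0.5500

P = 0.5500


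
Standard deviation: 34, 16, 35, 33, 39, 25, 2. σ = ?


Mean = 26.2857
Variance = 148.4898
SD = sqrt(148.4898) = 12.1856

SD = 12.1856


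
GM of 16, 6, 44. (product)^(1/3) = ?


Product = 16 × 6 × 44 = 4224
GM = 4224^(1/3) = 16.1650

GM = 16.1650


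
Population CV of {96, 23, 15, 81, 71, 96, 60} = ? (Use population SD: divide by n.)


Mean = 63.1429
SD = 30.4229
CV = (30.4229/63.1429)*100 = 48.1810%

CV = 48.1810%


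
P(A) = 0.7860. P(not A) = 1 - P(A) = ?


P(not A) = 1 - 0.7860 = 0.2140

P(not A) = 0.2140


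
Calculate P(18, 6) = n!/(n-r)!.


P(18,6) = 18!/12!
= 6402373705728000/479001600
= 13366080

P(18,6) = 13366080


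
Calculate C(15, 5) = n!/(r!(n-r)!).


C(15,5) = 15!/(5! × 10!)
= 1307674368000/(120 × 3628800)
= 3003

C(15,5) = 3003


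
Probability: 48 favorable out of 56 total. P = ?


P = 48/56 = 0.8571

P = 0.8571


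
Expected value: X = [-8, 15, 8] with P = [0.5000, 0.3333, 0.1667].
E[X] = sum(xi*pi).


E[X] = -8*0.5000 + 15*0.3333 + 8*0.1667
= -4.0000 + 4.9995 + 1.3336
= 2.3331

E[X] = 2.3331


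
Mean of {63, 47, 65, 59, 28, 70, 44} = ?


Sum = 63 + 47 + 65 + 59 + 28 + 70 + 44 = 376
n = 7
Mean = 376/7 = 53.7143

Mean = 53.7143


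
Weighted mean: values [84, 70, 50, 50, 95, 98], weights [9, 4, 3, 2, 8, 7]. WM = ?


Numerator = 84*9 + 70*4 + 50*3 + 50*2 + 95*8 + 98*7 = 2732
Denominator = 9 + 4 + 3 + 2 + 8 + 7 = 33
WM = 2732/33 = 82.7879

WM = 82.7879


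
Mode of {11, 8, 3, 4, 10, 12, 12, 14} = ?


Frequencies: 3:1, 4:1, 8:1, 10:1, 11:1, 12:2, 14:1
Max frequency = 2
Mode = 12

Mode = 12


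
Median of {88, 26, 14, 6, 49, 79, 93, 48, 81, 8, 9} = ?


Sorted: 6, 8, 9, 14, 26, 48, 49, 79, 81, 88, 93
n = 11 (odd)
Middle value = 48

Median = 48


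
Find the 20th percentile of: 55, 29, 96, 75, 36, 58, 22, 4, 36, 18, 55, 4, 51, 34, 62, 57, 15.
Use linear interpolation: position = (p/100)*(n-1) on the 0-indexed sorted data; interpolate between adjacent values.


Sorted: 4, 4, 15, 18, 22, 29, 34, 36, 36, 51, 55, 55, 57, 58, 62, 75, 96
n = 17
Index = 20/100 * 16 = 3.2000
Lower = data[3] = 18, Upper = data[4] = 22
P20 = 18 + 0.2000*(4) = 18.8000

P20 = 18.8000


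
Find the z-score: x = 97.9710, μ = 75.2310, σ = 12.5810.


z = (97.9710 - 75.2310)/12.5810
= 22.7400/12.5810
= 1.8075

z = 1.8075


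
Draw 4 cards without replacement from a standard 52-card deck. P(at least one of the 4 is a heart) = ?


P(at least one) = 1 - P(none)
P(none) = (39/52) × (38/51) × (37/50) × (36/49) = 0.303818
P(at least one) = 1 - 0.303818 = 0.6962

P = 0.6962


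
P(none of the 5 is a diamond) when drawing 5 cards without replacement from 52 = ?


P(no diamonds) = (39/52) × (38/51) × (37/50) × (36/49) × (35/48)
= 0.2215

P = 0.2215


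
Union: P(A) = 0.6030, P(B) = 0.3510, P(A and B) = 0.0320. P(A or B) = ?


P(A∪B) = 0.6030 + 0.3510 - 0.0320
= 0.9540 - 0.0320
= 0.9220

P(A∪B) = 0.9220


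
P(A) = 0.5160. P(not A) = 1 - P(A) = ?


P(not A) = 1 - 0.5160 = 0.4840

P(not A) = 0.4840


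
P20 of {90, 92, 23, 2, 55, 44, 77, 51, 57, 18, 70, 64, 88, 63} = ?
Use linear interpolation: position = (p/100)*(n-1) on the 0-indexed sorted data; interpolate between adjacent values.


Sorted: 2, 18, 23, 44, 51, 55, 57, 63, 64, 70, 77, 88, 90, 92
n = 14
Index = 20/100 * 13 = 2.6000
Lower = data[2] = 23, Upper = data[3] = 44
P20 = 23 + 0.6000*(21) = 35.6000

P20 = 35.6000


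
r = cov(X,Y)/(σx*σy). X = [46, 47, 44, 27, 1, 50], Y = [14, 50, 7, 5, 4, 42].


Mean X = 35.8333, Mean Y = 20.3333
SD X = 17.257044, SD Y = 18.571184
Cov = 194.888889
r = 194.888889/(17.257044*18.571184) = 0.6081

r = 0.6081


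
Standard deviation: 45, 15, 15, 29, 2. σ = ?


Mean = 21.2000
Variance = 214.5600
SD = sqrt(214.5600) = 14.6479

SD = 14.6479


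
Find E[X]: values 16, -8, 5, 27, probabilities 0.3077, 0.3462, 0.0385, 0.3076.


E[X] = 16*0.3077 - 8*0.3462 + 5*0.0385 + 27*0.3076
= 4.9232 - 2.7696 + 0.1925 + 8.3052
= 10.6513

E[X] = 10.6513


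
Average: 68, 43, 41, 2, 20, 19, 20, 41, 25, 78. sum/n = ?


Sum = 68 + 43 + 41 + 2 + 20 + 19 + 20 + 41 + 25 + 78 = 357
n = 10
Mean = 357/10 = 35.7000

Mean = 35.7000


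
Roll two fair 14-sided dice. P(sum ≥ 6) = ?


Total outcomes = 14×14 = 196
Favorable (sum ≥ 6): 186
P = 186/196 = 0.9490

P = 0.9490


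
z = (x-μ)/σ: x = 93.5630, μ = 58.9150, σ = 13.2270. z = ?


z = (93.5630 - 58.9150)/13.2270
= 34.6480/13.2270
= 2.6195

z = 2.6195


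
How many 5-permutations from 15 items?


P(15,5) = 15!/10!
= 1307674368000/3628800
= 360360

P(15,5) = 360360


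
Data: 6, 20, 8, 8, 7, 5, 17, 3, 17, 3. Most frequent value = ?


Frequencies: 3:2, 5:1, 6:1, 7:1, 8:2, 17:2, 20:1
Max frequency = 2
Mode = 3, 8, 17

Mode = 3, 8, 17


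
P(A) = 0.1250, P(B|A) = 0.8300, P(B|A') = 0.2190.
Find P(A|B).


P(B) = P(B|A)*P(A) + P(B|A')*P(A')
= 0.8300*0.1250 + 0.2190*0.8750
= 0.103750 + 0.191625 = 0.295375
P(A|B) = 0.103750/0.295375 = 0.3512

P(A|B) = 0.3512


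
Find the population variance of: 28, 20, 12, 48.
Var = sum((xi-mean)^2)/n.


Mean = 27.0000
Squared deviations: 1.0000, 49.0000, 225.0000, 441.0000
Sum = 716.0000
Variance = 716.0000/4 = 179.0000

Variance = 179.0000


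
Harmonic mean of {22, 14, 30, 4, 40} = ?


Sum of reciprocals = 1/22 + 1/14 + 1/30 + 1/4 + 1/40 = 0.425216
HM = 5/0.425216 = 11.7587

HM = 11.7587


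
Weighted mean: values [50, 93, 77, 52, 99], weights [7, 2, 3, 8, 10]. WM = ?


Numerator = 50*7 + 93*2 + 77*3 + 52*8 + 99*10 = 2173
Denominator = 7 + 2 + 3 + 8 + 10 = 30
WM = 2173/30 = 72.4333

WM = 72.4333


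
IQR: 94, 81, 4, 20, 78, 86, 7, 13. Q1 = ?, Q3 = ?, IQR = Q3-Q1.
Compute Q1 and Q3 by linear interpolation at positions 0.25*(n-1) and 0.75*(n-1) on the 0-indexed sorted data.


Sorted: 4, 7, 13, 20, 78, 81, 86, 94
Q1 (25th %ile) = 11.5000
Q3 (75th %ile) = 82.2500
IQR = 82.2500 - 11.5000 = 70.7500

IQR = 70.7500


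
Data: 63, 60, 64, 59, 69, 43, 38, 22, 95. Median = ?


Sorted: 22, 38, 43, 59, 60, 63, 64, 69, 95
n = 9 (odd)
Middle value = 60

Median = 60


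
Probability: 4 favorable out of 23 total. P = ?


P = 4/23 = 0.1739

P = 0.1739


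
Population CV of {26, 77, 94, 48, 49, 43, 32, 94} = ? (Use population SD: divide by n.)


Mean = 57.8750
SD = 25.1468
CV = (25.1468/57.8750)*100 = 43.4501%

CV = 43.4501%


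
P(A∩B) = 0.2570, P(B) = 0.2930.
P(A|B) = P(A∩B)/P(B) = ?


P(A|B) = 0.2570/0.2930 = 0.8771

P(A|B) = 0.8771


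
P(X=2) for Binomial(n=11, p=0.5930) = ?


C(11,2) = 55
p^2 = 0.351649
(1-p)^9 = 0.000306
P = 55 * 0.351649 * 0.000306 = 0.0059

P(X=2) = 0.0059


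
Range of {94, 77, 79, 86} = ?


Max = 94, Min = 77
Range = 94 - 77 = 17

Range = 17


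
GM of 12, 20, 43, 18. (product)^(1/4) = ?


Product = 12 × 20 × 43 × 18 = 185760
GM = 185760^(1/4) = 20.7605

GM = 20.7605


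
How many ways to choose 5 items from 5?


C(5,5) = 5!/(5! × 0!)
= 120/(120 × 1)
= 1

C(5,5) = 1


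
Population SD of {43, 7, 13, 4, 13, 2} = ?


Mean = 13.6667
Variance = 189.2222
SD = sqrt(189.2222) = 13.7558

SD = 13.7558


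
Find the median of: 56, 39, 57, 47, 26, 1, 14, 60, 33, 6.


Sorted: 1, 6, 14, 26, 33, 39, 47, 56, 57, 60
n = 10 (even)
Middle values: 33 and 39
Median = (33+39)/2 = 36.0000

Median = 36.0000


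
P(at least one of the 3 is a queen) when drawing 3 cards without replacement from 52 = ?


P(at least one) = 1 - P(none)
P(none) = (48/52) × (47/51) × (46/50) = 0.782624
P(at least one) = 1 - 0.782624 = 0.2174

P = 0.2174


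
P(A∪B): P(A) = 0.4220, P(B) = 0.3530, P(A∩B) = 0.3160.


P(A∪B) = 0.4220 + 0.3530 - 0.3160
= 0.7750 - 0.3160
= 0.4590

P(A∪B) = 0.4590


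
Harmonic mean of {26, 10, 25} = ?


Sum of reciprocals = 1/26 + 1/10 + 1/25 = 0.178462
HM = 3/0.178462 = 16.8103

HM = 16.8103


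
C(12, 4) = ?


C(12,4) = 12!/(4! × 8!)
= 479001600/(24 × 40320)
= 495

C(12,4) = 495


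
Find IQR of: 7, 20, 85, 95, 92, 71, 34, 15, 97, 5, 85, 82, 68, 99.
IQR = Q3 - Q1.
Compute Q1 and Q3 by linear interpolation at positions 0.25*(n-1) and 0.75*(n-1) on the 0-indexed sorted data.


Sorted: 5, 7, 15, 20, 34, 68, 71, 82, 85, 85, 92, 95, 97, 99
Q1 (25th %ile) = 23.5000
Q3 (75th %ile) = 90.2500
IQR = 90.2500 - 23.5000 = 66.7500

IQR = 66.7500


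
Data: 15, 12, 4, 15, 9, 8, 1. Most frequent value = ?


Frequencies: 1:1, 4:1, 8:1, 9:1, 12:1, 15:2
Max frequency = 2
Mode = 15

Mode = 15


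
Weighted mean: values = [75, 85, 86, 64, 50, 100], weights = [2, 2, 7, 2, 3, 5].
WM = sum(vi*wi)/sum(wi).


Numerator = 75*2 + 85*2 + 86*7 + 64*2 + 50*3 + 100*5 = 1700
Denominator = 2 + 2 + 7 + 2 + 3 + 5 = 21
WM = 1700/21 = 80.9524

WM = 80.9524


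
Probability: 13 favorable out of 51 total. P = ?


P = 13/51 = 0.2549

P = 0.2549


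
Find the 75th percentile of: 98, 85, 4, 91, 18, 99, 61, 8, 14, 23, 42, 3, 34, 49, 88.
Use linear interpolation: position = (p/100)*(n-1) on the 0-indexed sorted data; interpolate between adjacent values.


Sorted: 3, 4, 8, 14, 18, 23, 34, 42, 49, 61, 85, 88, 91, 98, 99
n = 15
Index = 75/100 * 14 = 10.5000
Lower = data[10] = 85, Upper = data[11] = 88
P75 = 85 + 0.5000*(3) = 86.5000

P75 = 86.5000


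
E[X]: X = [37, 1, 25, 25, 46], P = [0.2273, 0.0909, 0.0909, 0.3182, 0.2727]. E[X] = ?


E[X] = 37*0.2273 + 1*0.0909 + 25*0.0909 + 25*0.3182 + 46*0.2727
= 8.4101 + 0.0909 + 2.2725 + 7.9550 + 12.5442
= 31.2727

E[X] = 31.2727


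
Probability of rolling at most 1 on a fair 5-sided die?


Favorable outcomes (roll ≤ 1): 1
Total outcomes = 5
P = 1/5 = 0.2000

P = 0.2000


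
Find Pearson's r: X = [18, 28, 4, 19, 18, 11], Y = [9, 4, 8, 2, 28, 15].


Mean X = 16.3333, Mean Y = 11.0000
SD X = 7.408704, SD Y = 8.640988
Cov = -10.833333
r = -10.833333/(7.408704*8.640988) = -0.1692

r = -0.1692


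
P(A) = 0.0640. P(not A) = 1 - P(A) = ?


P(not A) = 1 - 0.0640 = 0.9360

P(not A) = 0.9360


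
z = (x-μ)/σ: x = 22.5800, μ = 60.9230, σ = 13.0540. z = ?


z = (22.5800 - 60.9230)/13.0540
= -38.3430/13.0540
= -2.9373

z = -2.9373


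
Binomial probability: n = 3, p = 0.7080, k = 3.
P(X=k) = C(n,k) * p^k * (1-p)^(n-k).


C(3,3) = 1
p^3 = 0.354895
(1-p)^0 = 1.000000
P = 1 * 0.354895 * 1.000000 = 0.3549

P(X=3) = 0.3549


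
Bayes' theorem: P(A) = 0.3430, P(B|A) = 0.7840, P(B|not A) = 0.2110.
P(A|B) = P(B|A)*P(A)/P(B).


P(B) = P(B|A)*P(A) + P(B|A')*P(A')
= 0.7840*0.3430 + 0.2110*0.6570
= 0.268912 + 0.138627 = 0.407539
P(A|B) = 0.268912/0.407539 = 0.6598

P(A|B) = 0.6598


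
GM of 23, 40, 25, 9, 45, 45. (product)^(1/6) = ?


Product = 23 × 40 × 25 × 9 × 45 × 45 = 419175000
GM = 419175000^(1/6) = 27.3568

GM = 27.3568


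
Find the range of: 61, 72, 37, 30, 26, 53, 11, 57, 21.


Max = 72, Min = 11
Range = 72 - 11 = 61

Range = 61


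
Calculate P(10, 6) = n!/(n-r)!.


P(10,6) = 10!/4!
= 3628800/24
= 151200

P(10,6) = 151200


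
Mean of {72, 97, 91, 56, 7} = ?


Sum = 72 + 97 + 91 + 56 + 7 = 323
n = 5
Mean = 323/5 = 64.6000

Mean = 64.6000
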